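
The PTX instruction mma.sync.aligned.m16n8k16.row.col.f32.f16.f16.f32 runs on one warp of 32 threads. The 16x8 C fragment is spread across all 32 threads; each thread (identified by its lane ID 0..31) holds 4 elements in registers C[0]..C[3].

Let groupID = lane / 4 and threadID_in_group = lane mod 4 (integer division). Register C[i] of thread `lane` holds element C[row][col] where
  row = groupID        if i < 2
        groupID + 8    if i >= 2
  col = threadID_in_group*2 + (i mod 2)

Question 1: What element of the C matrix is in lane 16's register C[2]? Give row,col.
16: gr=4,th=0
[2] (4+8,0*2+0) = (12,0)

12,0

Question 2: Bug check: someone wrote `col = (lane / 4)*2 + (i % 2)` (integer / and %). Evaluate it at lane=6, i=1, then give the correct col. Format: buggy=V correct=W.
`(lane / 4)*2 + (i % 2)`[6,1]->3
lane 6: gid=1 (6/4), tid=2 (6%4)
i=1: r=1+0=1, c=2*2+1=5
col: 3 vs 5

buggy=3 correct=5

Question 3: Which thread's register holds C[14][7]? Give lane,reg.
27,3

r=14→G=6,rhi=1  c=7→T=3,p=1
L=6*4+3=27  i=1*2+1=3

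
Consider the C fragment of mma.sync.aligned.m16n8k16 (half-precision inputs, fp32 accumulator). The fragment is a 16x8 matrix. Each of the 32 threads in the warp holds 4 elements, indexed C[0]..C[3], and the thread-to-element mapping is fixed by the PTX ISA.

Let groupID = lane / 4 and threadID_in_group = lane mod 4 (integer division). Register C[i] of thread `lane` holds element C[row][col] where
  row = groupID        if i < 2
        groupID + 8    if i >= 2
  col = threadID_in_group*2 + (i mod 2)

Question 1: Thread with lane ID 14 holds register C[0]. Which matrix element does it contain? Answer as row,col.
3,4

14: G=3,T=2
[0] (3+0,2*2+0) = (3,4)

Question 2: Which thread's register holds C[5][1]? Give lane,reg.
20,1

r:5=>grp=5,rB=0  c:1=>tig=0,lo=1
L=5*4+0=20  i=0*2+1=1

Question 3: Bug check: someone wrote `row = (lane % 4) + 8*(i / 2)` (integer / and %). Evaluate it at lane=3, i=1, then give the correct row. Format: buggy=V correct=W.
buggy=3 correct=0

`(lane % 4) + 8*(i / 2)`[3,1]->3
lane 3: g=0 (3/4), t=3 (3%4)
i=1: r=0+0=0, c=3*2+1=7
row: 3 vs 0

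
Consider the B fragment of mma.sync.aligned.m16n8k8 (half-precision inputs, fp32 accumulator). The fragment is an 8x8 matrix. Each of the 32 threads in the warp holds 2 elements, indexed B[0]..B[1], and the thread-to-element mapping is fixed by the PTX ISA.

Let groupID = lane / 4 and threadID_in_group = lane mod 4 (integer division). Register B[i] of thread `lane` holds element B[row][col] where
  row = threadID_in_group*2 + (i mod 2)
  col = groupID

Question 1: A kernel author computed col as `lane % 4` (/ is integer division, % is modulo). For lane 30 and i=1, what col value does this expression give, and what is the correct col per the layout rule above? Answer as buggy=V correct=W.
`lane % 4`[30,1]->2
L=30->g=30>>2=7, t=30&3=2
[1]->row 2·2+1=5  col g=7
col: 2 vs 7

buggy=2 correct=7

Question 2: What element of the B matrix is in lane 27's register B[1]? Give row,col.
7,6

27: gid=6,tid=3
[1] (3*2+1,6) = (7,6)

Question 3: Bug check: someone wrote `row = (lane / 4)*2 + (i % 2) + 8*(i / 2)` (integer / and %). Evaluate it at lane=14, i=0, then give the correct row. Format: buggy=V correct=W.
`(lane / 4)*2 + (i % 2) + 8*(i / 2)`[14,0]→6
lane 14: G=3 (14/4), T=2 (14%4)
i=0: r=2*2+0=4, c=G=3
row: 6 vs 4

buggy=6 correct=4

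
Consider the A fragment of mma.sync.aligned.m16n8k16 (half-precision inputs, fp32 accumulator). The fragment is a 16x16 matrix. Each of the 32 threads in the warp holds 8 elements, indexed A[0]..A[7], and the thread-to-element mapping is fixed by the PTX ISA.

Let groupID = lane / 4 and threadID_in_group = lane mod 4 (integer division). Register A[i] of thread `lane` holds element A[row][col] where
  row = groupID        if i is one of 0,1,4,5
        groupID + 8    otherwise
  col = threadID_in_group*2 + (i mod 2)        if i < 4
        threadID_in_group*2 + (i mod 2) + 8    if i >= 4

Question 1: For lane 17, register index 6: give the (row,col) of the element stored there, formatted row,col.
12,10

L=17⇒gr=17>>2=4, th=17&3=1
[6]⇒row 4+8=12  col 1·2+0+8=10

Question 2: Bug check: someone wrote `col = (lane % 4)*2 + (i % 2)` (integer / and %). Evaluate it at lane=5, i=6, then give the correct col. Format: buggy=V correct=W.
buggy=2 correct=10

`(lane % 4)*2 + (i % 2)`[5,6]⇒2
5: gr=1,th=1
[6] (1+8,1*2+0+8) = (9,10)
col: 2 vs 10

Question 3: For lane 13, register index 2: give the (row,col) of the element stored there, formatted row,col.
11,2

L=13=>grp=13>>2=3, tig=13&3=1
[2]=>row 3+8=11  col 1·2+0+0=2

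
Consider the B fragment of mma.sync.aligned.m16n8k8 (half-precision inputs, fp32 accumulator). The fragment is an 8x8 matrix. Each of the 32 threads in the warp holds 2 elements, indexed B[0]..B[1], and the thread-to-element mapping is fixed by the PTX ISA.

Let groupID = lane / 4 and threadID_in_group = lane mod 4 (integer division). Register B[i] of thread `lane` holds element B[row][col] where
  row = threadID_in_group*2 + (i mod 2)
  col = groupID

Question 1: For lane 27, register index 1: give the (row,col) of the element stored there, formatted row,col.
27: gid=6,tid=3
[1] (3*2+1,6) = (7,6)

7,6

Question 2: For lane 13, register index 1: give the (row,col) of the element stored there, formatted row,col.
L=13->g=13>>2=3, t=13&3=1
[1]->row 1·2+1=3  col g=3

3,3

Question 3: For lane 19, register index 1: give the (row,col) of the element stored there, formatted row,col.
L=19->g=19>>2=4, t=19&3=3
[1]->row 3·2+1=7  col g=4

7,4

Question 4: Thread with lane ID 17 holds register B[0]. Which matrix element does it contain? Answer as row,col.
2,4

lane 17: G=4 (17/4), T=1 (17%4)
i=0: r=1*2+0=2, c=G=4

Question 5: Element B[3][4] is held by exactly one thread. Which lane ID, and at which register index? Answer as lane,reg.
c: 4->gid=4  r: 3->tid=1,i&1=1
L=4*4+1=17  i=1=1

17,1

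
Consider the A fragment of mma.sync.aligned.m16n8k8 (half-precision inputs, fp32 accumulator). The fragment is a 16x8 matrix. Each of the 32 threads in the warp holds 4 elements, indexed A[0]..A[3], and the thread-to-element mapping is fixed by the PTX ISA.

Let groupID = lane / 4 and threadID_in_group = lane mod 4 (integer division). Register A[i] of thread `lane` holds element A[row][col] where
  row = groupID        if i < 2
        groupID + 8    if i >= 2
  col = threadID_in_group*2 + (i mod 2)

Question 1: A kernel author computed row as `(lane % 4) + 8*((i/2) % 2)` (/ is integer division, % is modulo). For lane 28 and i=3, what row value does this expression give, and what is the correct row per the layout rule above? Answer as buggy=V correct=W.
`(lane % 4) + 8*((i/2) % 2)`[28,3]=>8
lane 28=>28/4=7, 28 mod 4=0
i=3  r:7+8=>15  c:2·0+1=>1
row: 8 vs 15

buggy=8 correct=15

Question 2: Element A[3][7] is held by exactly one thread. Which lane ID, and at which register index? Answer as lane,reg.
15,1

r:3=>grp=3,rB=0  c:7=>tig=3,lo=1
L=3*4+3=15  i=0*2+1=1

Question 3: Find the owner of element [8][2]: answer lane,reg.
1,2

r=8->g=0,rb=1  c=2->t=1,b0=0
L=0*4+1=1  i=1*2+0=2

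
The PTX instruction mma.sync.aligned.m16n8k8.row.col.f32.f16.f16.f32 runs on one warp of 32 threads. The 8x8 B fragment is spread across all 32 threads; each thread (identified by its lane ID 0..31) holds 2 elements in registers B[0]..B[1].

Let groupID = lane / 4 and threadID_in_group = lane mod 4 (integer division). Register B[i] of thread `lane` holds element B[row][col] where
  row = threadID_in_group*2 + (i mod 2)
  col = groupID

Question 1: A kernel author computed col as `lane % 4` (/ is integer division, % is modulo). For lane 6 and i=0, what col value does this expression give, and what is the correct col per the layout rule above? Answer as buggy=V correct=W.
`lane % 4`[6,0]=>2
6: grp=1,tig=2
[0] (2*2+0,1) = (4,1)
col: 2 vs 1

buggy=2 correct=1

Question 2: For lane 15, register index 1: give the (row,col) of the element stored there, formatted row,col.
L=15->g=15>>2=3, t=15&3=3
[1]->row 3·2+1=7  col g=3

7,3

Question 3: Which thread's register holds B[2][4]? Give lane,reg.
c: 4->gid=4  r: 2->tid=1,i&1=0
L=4*4+1=17  i=0=0

17,0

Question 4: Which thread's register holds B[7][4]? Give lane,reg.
19,1

c=4→G=4  r=7→T=3,p=1
L=4*4+3=19  i=1=1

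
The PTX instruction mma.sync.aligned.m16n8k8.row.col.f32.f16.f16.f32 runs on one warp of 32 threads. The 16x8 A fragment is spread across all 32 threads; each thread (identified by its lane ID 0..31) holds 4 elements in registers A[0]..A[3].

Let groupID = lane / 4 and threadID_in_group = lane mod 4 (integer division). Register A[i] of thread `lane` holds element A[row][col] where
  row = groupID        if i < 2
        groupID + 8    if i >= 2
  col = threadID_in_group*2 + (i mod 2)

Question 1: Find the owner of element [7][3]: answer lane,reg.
29,1

r=7⇒gr=7,Rb=0  c=3⇒th=1,odd=1
L=7*4+1=29  i=0*2+1=1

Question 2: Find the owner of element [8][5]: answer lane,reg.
2,3

r=8⇒gr=0,Rb=1  c=5⇒th=2,odd=1
L=0*4+2=2  i=1*2+1=3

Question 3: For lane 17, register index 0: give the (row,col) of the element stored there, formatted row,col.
4,2

17: G=4,T=1
[0] (4+0,1*2+0) = (4,2)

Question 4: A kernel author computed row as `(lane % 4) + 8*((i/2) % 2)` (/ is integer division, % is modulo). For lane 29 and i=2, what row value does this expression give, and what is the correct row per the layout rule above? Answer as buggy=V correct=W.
`(lane % 4) + 8*((i/2) % 2)`[29,2]⇒9
lane 29: gr=7 (29/4), th=1 (29%4)
i=2: r=7+8=15, c=1*2+0=2
row: 9 vs 15

buggy=9 correct=15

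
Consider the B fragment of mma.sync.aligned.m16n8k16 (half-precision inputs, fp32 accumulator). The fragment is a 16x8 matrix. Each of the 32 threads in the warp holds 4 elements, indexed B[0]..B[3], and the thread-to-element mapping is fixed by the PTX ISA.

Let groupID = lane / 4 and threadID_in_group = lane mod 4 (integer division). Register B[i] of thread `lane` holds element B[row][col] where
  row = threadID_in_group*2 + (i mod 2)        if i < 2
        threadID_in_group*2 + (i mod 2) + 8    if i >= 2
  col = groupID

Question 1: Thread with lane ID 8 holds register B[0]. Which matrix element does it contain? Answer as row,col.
L=8->gid=8>>2=2, tid=8&3=0
[0]->row 0·2+0+0=0  col gid=2

0,2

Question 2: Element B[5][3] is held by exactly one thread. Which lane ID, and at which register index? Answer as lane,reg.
c=3->g=3  r=5->rb=0,t=2,b0=1
L=3*4+2=14  i=0*2+1=1

14,1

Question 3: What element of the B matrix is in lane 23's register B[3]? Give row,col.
15,5

L=23=>grp=23>>2=5, tig=23&3=3
[3]=>row 3·2+1+8=15  col grp=5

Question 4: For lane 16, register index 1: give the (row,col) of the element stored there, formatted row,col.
1,4

lane 16: G=4 (16/4), T=0 (16%4)
i=1: r=0*2+1+0=1, c=G=4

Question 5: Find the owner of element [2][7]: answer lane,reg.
c:7=>grp=7  r:2=>rB=0,tig=1,lo=0
L=7*4+1=29  i=0*2+0=0

29,0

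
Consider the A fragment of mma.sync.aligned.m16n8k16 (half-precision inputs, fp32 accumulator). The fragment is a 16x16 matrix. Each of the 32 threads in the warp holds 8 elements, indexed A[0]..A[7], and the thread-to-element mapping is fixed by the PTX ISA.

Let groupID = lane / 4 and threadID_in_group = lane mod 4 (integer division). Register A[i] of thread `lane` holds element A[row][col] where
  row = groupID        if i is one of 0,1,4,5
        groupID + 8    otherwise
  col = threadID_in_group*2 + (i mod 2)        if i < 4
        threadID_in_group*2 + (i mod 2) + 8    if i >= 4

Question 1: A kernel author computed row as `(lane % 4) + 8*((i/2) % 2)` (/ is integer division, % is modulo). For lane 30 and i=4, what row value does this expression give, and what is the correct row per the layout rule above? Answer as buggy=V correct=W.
`(lane % 4) + 8*((i/2) % 2)`[30,4]→2
30: G=7,T=2
[4] (7+0,2*2+0+8) = (7,12)
row: 2 vs 7

buggy=2 correct=7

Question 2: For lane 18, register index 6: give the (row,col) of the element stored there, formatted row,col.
lane 18->18/4=4, 18 mod 4=2
i=6  r:4+8->12  c:2·2+0+8->12

12,12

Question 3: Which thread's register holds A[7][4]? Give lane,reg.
30,0

r=7⇒gr=7,Rb=0  c=4⇒Cb=0,th=2,odd=0
L=7*4+2=30  i=0*4+0*2+0=0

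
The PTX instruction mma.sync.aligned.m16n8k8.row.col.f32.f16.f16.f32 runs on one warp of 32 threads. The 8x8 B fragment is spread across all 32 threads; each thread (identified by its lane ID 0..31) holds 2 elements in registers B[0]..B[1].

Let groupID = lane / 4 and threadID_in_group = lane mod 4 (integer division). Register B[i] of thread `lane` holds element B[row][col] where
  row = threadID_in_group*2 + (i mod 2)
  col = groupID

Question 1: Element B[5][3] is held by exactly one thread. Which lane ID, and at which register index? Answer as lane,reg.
c=3->g=3  r=5->t=2,b0=1
L=3*4+2=14  i=1=1

14,1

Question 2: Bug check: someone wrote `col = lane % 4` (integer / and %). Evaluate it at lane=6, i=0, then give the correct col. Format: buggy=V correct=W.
`lane % 4`[6,0]->2
lane 6->6/4=1, 6 mod 4=2
i=0  r:2·2+0->4  c:1
col: 2 vs 1

buggy=2 correct=1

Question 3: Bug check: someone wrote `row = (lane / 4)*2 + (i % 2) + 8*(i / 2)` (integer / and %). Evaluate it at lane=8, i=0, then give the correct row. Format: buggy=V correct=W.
`(lane / 4)*2 + (i % 2) + 8*(i / 2)`[8,0]=>4
L=8=>grp=8>>2=2, tig=8&3=0
[0]=>row 0·2+0=0  col grp=2
row: 4 vs 0

buggy=4 correct=0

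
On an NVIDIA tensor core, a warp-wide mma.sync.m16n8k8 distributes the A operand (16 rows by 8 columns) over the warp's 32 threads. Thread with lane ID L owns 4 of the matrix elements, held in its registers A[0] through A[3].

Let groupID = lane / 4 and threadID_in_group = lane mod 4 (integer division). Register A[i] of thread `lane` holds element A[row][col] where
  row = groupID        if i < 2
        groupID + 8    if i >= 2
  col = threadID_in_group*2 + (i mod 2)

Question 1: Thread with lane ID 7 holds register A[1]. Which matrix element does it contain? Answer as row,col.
7: g=1,t=3
[1] (1+0,3*2+1) = (1,7)

1,7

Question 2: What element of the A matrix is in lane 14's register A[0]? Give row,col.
3,4

lane 14: gr=3 (14/4), th=2 (14%4)
i=0: r=3+0=3, c=2*2+0=4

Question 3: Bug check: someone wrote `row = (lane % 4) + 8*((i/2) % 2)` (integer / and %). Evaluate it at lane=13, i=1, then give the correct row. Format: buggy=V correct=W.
buggy=1 correct=3

`(lane % 4) + 8*((i/2) % 2)`[13,1]->1
lane 13->13/4=3, 13 mod 4=1
i=1  r:3+0->3  c:2·1+1->3
row: 1 vs 3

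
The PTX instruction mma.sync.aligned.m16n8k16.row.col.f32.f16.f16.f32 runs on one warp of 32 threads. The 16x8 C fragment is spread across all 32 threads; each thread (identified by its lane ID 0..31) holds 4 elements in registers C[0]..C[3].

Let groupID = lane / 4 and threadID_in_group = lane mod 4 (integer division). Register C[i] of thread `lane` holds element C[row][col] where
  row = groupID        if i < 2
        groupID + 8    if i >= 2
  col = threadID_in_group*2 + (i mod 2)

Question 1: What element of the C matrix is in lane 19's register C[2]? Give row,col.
lane 19: g=4 (19/4), t=3 (19%4)
i=2: r=4+8=12, c=3*2+0=6

12,6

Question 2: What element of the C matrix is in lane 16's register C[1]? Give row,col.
4,1

lane 16->16/4=4, 16 mod 4=0
i=1  r:4+0->4  c:2·0+1->1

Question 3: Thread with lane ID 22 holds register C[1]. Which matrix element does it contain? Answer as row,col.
lane 22: G=5 (22/4), T=2 (22%4)
i=1: r=5+0=5, c=2*2+1=5

5,5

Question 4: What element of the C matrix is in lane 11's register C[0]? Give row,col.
2,6

lane 11: gr=2 (11/4), th=3 (11%4)
i=0: r=2+0=2, c=3*2+0=6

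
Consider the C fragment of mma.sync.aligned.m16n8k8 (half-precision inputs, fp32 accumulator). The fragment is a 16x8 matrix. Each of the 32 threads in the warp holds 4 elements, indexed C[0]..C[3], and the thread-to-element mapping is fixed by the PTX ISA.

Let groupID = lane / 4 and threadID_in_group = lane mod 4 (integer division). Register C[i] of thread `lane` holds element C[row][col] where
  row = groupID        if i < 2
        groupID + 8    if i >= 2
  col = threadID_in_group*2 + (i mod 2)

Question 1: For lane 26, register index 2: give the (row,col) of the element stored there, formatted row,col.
lane 26->26/4=6, 26 mod 4=2
i=2  r:6+8->14  c:2·2+0->4

14,4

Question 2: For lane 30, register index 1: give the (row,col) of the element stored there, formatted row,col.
30: gr=7,th=2
[1] (7+0,2*2+1) = (7,5)

7,5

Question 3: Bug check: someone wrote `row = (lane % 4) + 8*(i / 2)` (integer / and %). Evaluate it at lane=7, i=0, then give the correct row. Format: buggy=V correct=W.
buggy=3 correct=1

`(lane % 4) + 8*(i / 2)`[7,0]->3
7: gid=1,tid=3
[0] (1+0,3*2+0) = (1,6)
row: 3 vs 1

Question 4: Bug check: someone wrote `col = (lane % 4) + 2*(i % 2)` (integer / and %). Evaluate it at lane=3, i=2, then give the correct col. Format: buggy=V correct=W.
`(lane % 4) + 2*(i % 2)`[3,2]→3
L=3→G=3>>2=0, T=3&3=3
[2]→row 0+8=8  col 3·2+0=6
col: 3 vs 6

buggy=3 correct=6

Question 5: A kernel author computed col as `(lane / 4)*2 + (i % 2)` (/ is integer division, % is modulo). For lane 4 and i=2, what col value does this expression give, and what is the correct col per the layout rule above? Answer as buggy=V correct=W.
buggy=2 correct=0

`(lane / 4)*2 + (i % 2)`[4,2]->2
4: g=1,t=0
[2] (1+8,0*2+0) = (9,0)
col: 2 vs 0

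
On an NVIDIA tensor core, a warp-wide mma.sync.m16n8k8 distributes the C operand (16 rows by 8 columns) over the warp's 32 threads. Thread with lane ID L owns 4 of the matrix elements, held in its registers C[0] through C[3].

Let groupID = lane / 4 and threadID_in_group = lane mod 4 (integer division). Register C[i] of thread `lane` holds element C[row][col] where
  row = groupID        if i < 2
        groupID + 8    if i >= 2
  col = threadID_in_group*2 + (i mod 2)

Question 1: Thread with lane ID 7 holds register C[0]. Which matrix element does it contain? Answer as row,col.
1,6

7: gr=1,th=3
[0] (1+0,3*2+0) = (1,6)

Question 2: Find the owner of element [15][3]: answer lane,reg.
r=15→G=7,rhi=1  c=3→T=1,p=1
L=7*4+1=29  i=1*2+1=3

29,3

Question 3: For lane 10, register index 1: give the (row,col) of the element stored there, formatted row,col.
lane 10->10/4=2, 10 mod 4=2
i=1  r:2+0->2  c:2·2+1->5

2,5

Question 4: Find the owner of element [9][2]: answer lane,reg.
r=9->g=1,rb=1  c=2->t=1,b0=0
L=1*4+1=5  i=1*2+0=2

5,2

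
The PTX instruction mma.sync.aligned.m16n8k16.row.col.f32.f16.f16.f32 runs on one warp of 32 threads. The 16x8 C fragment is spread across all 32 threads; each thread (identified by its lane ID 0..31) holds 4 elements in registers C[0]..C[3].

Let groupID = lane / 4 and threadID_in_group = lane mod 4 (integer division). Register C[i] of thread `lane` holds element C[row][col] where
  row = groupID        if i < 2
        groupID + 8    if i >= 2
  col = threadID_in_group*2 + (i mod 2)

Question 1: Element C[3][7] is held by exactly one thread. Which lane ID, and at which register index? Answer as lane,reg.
15,1

r=3->g=3,rb=0  c=7->t=3,b0=1
L=3*4+3=15  i=0*2+1=1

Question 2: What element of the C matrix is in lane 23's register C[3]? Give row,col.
13,7

L=23=>grp=23>>2=5, tig=23&3=3
[3]=>row 5+8=13  col 3·2+1=7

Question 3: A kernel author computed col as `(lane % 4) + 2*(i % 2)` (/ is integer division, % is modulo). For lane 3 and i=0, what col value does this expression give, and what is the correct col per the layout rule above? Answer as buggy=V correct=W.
`(lane % 4) + 2*(i % 2)`[3,0]=>3
lane 3: grp=0 (3/4), tig=3 (3%4)
i=0: r=0+0=0, c=3*2+0=6
col: 3 vs 6

buggy=3 correct=6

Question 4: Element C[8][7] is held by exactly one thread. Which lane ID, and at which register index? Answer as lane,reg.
r:8=>grp=0,rB=1  c:7=>tig=3,lo=1
L=0*4+3=3  i=1*2+1=3

3,3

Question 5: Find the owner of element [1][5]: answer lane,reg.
r:1=>grp=1,rB=0  c:5=>tig=2,lo=1
L=1*4+2=6  i=0*2+1=1

6,1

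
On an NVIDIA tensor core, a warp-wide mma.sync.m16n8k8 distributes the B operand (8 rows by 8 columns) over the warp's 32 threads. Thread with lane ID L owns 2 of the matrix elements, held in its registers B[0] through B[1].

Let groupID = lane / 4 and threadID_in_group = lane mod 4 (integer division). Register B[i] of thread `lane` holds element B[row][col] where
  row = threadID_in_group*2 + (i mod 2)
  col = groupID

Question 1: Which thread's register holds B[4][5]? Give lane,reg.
c=5⇒gr=5  r=4⇒th=2,odd=0
L=5*4+2=22  i=0=0

22,0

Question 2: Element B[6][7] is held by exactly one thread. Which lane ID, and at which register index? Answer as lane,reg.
c=7⇒gr=7  r=6⇒th=3,odd=0
L=7*4+3=31  i=0=0

31,0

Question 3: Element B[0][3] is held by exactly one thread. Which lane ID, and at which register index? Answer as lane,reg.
c=3⇒gr=3  r=0⇒th=0,odd=0
L=3*4+0=12  i=0=0

12,0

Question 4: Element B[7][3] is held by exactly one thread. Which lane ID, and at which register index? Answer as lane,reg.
c=3->g=3  r=7->t=3,b0=1
L=3*4+3=15  i=1=1

15,1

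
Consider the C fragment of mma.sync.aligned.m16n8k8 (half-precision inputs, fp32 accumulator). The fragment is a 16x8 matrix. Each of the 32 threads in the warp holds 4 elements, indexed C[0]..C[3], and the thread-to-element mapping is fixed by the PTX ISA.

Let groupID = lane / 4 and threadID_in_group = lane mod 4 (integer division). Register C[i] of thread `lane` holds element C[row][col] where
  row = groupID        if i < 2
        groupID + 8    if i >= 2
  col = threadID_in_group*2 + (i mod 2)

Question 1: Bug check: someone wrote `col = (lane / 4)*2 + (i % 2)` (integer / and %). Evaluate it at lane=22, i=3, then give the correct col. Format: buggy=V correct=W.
`(lane / 4)*2 + (i % 2)`[22,3]⇒11
lane 22: gr=5 (22/4), th=2 (22%4)
i=3: r=5+8=13, c=2*2+1=5
col: 11 vs 5

buggy=11 correct=5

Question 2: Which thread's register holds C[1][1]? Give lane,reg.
r:1=>grp=1,rB=0  c:1=>tig=0,lo=1
L=1*4+0=4  i=0*2+1=1

4,1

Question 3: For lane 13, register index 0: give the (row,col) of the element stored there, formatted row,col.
3,2

lane 13->13/4=3, 13 mod 4=1
i=0  r:3+0->3  c:2·1+0->2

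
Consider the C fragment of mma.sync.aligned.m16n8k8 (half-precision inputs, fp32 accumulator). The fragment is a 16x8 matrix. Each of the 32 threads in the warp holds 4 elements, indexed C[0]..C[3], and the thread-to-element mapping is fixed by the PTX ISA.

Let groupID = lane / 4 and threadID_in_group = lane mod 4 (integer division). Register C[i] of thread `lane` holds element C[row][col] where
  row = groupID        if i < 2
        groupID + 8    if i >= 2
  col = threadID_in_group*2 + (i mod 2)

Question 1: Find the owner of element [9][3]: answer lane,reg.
r=9→G=1,rhi=1  c=3→T=1,p=1
L=1*4+1=5  i=1*2+1=3

5,3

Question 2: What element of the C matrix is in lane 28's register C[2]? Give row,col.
15,0

lane 28->28/4=7, 28 mod 4=0
i=2  r:7+8->15  c:2·0+0->0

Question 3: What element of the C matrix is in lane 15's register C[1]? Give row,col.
15: G=3,T=3
[1] (3+0,3*2+1) = (3,7)

3,7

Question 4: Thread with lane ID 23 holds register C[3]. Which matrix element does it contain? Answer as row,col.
lane 23: grp=5 (23/4), tig=3 (23%4)
i=3: r=5+8=13, c=3*2+1=7

13,7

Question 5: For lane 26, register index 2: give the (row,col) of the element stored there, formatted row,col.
26: g=6,t=2
[2] (6+8,2*2+0) = (14,4)

14,4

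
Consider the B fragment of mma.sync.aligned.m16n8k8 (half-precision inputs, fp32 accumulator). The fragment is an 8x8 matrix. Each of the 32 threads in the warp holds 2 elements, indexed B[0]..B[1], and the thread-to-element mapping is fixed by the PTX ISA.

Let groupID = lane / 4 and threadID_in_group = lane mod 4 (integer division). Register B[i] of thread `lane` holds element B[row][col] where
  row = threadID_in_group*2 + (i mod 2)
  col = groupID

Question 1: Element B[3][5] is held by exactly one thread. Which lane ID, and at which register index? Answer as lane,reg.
21,1

c=5⇒gr=5  r=3⇒th=1,odd=1
L=5*4+1=21  i=1=1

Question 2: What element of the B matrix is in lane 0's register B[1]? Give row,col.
1,0

lane 0: grp=0 (0/4), tig=0 (0%4)
i=1: r=0*2+1=1, c=grp=0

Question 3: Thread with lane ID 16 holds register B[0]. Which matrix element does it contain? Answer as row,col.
0,4

lane 16⇒16/4=4, 16 mod 4=0
i=0  r:2·0+0⇒0  c:4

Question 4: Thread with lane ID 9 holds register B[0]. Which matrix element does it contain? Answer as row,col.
lane 9: gr=2 (9/4), th=1 (9%4)
i=0: r=1*2+0=2, c=gr=2

2,2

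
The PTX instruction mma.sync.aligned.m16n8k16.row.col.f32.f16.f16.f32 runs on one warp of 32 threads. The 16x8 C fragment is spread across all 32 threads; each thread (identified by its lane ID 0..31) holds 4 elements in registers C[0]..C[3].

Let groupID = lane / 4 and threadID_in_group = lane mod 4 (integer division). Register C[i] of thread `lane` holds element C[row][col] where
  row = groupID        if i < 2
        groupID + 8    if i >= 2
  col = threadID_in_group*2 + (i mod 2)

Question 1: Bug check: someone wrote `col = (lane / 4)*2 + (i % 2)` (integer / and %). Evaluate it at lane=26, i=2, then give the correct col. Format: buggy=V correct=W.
buggy=12 correct=4

`(lane / 4)*2 + (i % 2)`[26,2]⇒12
L=26⇒gr=26>>2=6, th=26&3=2
[2]⇒row 6+8=14  col 2·2+0=4
col: 12 vs 4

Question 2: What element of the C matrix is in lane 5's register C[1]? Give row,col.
1,3

L=5->g=5>>2=1, t=5&3=1
[1]->row 1+0=1  col 1·2+1=3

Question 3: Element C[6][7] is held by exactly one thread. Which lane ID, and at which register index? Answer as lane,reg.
27,1

r=6⇒gr=6,Rb=0  c=7⇒th=3,odd=1
L=6*4+3=27  i=0*2+1=1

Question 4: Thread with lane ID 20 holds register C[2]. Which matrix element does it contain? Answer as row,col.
13,0

20: grp=5,tig=0
[2] (5+8,0*2+0) = (13,0)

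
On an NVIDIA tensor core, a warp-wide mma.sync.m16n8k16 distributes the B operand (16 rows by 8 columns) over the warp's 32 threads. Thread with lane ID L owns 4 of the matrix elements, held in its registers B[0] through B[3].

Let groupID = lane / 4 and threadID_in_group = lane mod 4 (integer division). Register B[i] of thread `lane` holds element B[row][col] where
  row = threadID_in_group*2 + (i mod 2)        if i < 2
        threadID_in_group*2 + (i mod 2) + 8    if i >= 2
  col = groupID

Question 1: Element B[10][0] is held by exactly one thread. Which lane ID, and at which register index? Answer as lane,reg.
c=0⇒gr=0  r=10⇒Rb=1,th=1,odd=0
L=0*4+1=1  i=1*2+0=2

1,2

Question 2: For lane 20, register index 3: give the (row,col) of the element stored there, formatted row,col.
20: gr=5,th=0
[3] (0*2+1+8,5) = (9,5)

9,5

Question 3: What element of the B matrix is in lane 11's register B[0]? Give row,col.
11: gid=2,tid=3
[0] (3*2+0+0,2) = (6,2)

6,2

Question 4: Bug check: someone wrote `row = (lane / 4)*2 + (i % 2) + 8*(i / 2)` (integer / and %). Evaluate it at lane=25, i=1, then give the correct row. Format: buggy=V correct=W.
buggy=13 correct=3

`(lane / 4)*2 + (i % 2) + 8*(i / 2)`[25,1]=>13
lane 25=>25/4=6, 25 mod 4=1
i=1  r:2·1+1+0=>3  c:6
row: 13 vs 3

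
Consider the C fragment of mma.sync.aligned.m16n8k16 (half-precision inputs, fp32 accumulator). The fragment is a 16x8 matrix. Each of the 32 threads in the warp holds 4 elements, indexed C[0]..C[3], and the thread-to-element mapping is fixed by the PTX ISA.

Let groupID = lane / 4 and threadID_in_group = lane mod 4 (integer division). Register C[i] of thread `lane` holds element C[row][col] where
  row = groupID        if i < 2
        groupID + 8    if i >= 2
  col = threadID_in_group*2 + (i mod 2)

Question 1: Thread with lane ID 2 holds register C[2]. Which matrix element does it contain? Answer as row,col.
lane 2=>2/4=0, 2 mod 4=2
i=2  r:0+8=>8  c:2·2+0=>4

8,4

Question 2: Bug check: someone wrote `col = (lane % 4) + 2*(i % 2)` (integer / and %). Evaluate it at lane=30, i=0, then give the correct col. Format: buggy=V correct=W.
buggy=2 correct=4

`(lane % 4) + 2*(i % 2)`[30,0]->2
30: g=7,t=2
[0] (7+0,2*2+0) = (7,4)
col: 2 vs 4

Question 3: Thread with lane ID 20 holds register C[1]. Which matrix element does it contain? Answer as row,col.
20: gr=5,th=0
[1] (5+0,0*2+1) = (5,1)

5,1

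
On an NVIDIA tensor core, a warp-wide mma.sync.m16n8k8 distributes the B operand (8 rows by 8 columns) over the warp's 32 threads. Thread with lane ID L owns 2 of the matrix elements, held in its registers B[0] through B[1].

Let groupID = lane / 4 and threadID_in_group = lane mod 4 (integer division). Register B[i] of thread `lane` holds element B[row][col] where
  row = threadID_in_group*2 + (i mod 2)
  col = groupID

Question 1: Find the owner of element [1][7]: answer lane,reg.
c:7=>grp=7  r:1=>tig=0,lo=1
L=7*4+0=28  i=1=1

28,1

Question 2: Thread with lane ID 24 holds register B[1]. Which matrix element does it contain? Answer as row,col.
1,6

L=24=>grp=24>>2=6, tig=24&3=0
[1]=>row 0·2+1=1  col grp=6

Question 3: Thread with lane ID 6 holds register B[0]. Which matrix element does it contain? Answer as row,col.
4,1

lane 6->6/4=1, 6 mod 4=2
i=0  r:2·2+0->4  c:1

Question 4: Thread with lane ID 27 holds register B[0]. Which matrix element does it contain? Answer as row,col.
6,6

lane 27⇒27/4=6, 27 mod 4=3
i=0  r:2·3+0⇒6  c:6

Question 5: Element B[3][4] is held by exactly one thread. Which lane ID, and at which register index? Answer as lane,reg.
c=4->g=4  r=3->t=1,b0=1
L=4*4+1=17  i=1=1

17,1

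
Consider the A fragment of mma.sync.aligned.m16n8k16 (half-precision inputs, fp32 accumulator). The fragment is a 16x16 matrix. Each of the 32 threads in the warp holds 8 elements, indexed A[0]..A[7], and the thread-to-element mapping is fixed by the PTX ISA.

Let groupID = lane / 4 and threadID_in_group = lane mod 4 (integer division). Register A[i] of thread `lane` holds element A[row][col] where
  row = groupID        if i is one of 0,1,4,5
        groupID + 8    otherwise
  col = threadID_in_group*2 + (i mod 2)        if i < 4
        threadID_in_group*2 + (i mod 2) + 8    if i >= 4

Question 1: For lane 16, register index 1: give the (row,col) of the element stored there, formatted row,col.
16: gr=4,th=0
[1] (4+0,0*2+1+0) = (4,1)

4,1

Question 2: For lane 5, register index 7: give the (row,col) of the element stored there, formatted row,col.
9,11

lane 5: grp=1 (5/4), tig=1 (5%4)
i=7: r=1+8=9, c=1*2+1+8=11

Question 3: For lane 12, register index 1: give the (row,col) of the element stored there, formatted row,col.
3,1

lane 12: g=3 (12/4), t=0 (12%4)
i=1: r=3+0=3, c=0*2+1+0=1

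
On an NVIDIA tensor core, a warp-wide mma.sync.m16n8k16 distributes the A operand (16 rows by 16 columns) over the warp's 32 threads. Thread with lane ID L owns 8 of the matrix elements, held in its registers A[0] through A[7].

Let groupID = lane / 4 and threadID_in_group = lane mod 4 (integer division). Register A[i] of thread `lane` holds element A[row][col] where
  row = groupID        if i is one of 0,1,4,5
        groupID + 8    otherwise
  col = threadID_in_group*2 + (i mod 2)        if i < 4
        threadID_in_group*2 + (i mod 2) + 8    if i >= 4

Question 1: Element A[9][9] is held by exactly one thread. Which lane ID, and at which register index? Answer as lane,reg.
r=9⇒gr=1,Rb=1  c=9⇒Cb=1,th=0,odd=1
L=1*4+0=4  i=1*4+1*2+1=7

4,7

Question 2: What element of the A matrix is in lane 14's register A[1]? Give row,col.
lane 14⇒14/4=3, 14 mod 4=2
i=1  r:3+0⇒3  c:2·2+1+0⇒5

3,5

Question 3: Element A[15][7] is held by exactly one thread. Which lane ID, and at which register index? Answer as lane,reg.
31,3

r:15=>grp=7,rB=1  c:7=>cB=0,tig=3,lo=1
L=7*4+3=31  i=0*4+1*2+1=3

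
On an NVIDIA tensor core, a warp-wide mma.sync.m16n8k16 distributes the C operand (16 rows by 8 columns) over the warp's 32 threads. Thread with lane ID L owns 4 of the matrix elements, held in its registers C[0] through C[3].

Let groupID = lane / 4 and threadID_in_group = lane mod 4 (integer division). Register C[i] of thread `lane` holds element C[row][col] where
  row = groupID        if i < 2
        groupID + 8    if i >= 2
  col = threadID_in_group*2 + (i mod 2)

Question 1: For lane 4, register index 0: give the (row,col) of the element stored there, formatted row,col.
1,0

lane 4: gr=1 (4/4), th=0 (4%4)
i=0: r=1+0=1, c=0*2+0=0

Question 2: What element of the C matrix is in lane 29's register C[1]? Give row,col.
L=29=>grp=29>>2=7, tig=29&3=1
[1]=>row 7+0=7  col 1·2+1=3

7,3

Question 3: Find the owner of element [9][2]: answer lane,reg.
5,2

r: 9->gid=1,r8=1  c: 2->tid=1,i&1=0
L=1*4+1=5  i=1*2+0=2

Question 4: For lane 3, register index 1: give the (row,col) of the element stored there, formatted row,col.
3: G=0,T=3
[1] (0+0,3*2+1) = (0,7)

0,7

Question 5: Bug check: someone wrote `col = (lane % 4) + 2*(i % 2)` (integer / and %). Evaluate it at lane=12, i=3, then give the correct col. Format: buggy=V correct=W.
buggy=2 correct=1

`(lane % 4) + 2*(i % 2)`[12,3]→2
lane 12→12/4=3, 12 mod 4=0
i=3  r:3+8→11  c:2·0+1→1
col: 2 vs 1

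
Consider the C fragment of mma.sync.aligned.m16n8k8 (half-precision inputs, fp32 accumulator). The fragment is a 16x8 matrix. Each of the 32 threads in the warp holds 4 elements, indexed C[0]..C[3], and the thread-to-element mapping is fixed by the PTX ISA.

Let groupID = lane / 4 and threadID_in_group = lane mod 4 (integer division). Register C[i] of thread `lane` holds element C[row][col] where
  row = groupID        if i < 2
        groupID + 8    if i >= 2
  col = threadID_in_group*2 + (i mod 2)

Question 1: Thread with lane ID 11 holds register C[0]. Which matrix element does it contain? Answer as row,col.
2,6

L=11→G=11>>2=2, T=11&3=3
[0]→row 2+0=2  col 3·2+0=6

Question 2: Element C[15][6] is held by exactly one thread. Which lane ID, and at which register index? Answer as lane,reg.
r: 15->gid=7,r8=1  c: 6->tid=3,i&1=0
L=7*4+3=31  i=1*2+0=2

31,2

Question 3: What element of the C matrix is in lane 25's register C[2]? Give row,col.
L=25→G=25>>2=6, T=25&3=1
[2]→row 6+8=14  col 1·2+0=2

14,2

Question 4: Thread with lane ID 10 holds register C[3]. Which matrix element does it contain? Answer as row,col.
10,5

lane 10: G=2 (10/4), T=2 (10%4)
i=3: r=2+8=10, c=2*2+1=5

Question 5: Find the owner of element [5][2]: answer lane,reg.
21,0

r: 5->gid=5,r8=0  c: 2->tid=1,i&1=0
L=5*4+1=21  i=0*2+0=0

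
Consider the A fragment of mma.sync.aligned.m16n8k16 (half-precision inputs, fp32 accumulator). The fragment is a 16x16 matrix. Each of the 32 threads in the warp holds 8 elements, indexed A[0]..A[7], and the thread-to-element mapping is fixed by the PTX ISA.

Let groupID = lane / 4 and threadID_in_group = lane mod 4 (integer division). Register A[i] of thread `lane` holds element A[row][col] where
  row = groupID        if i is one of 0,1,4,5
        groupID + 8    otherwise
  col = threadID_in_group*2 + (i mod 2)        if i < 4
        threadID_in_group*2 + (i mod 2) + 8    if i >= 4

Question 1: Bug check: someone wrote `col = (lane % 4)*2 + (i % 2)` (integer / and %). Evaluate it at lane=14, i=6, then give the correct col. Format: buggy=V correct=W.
`(lane % 4)*2 + (i % 2)`[14,6]⇒4
lane 14: gr=3 (14/4), th=2 (14%4)
i=6: r=3+8=11, c=2*2+0+8=12
col: 4 vs 12

buggy=4 correct=12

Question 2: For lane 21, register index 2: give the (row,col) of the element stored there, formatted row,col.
13,2

L=21->gid=21>>2=5, tid=21&3=1
[2]->row 5+8=13  col 1·2+0+0=2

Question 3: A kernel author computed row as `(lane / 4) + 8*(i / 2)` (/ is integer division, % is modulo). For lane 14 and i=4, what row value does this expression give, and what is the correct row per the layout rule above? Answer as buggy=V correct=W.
`(lane / 4) + 8*(i / 2)`[14,4]→19
lane 14→14/4=3, 14 mod 4=2
i=4  r:3+0→3  c:2·2+0+8→12
row: 19 vs 3

buggy=19 correct=3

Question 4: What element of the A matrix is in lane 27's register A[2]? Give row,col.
14,6

27: gid=6,tid=3
[2] (6+8,3*2+0+0) = (14,6)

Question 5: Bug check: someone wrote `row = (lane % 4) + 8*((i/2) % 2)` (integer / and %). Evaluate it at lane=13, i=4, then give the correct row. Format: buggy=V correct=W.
buggy=1 correct=3

`(lane % 4) + 8*((i/2) % 2)`[13,4]->1
13: g=3,t=1
[4] (3+0,1*2+0+8) = (3,10)
row: 1 vs 3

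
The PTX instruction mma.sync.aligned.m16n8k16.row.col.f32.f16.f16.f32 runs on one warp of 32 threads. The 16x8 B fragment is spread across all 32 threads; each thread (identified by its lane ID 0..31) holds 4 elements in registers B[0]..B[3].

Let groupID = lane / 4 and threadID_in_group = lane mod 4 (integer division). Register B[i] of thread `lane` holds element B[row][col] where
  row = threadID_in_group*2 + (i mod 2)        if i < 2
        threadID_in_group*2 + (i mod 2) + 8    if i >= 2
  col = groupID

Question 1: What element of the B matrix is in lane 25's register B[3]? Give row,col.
11,6

25: g=6,t=1
[3] (1*2+1+8,6) = (11,6)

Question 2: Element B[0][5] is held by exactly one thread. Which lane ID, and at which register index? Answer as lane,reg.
20,0

c=5→G=5  r=0→rhi=0,T=0,p=0
L=5*4+0=20  i=0*2+0=0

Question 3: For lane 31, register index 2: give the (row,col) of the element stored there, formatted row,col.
L=31->g=31>>2=7, t=31&3=3
[2]->row 3·2+0+8=14  col g=7

14,7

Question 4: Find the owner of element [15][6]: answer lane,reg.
27,3

c=6⇒gr=6  r=15⇒Rb=1,th=3,odd=1
L=6*4+3=27  i=1*2+1=3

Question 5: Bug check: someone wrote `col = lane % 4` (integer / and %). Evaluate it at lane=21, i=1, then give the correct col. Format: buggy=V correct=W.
buggy=1 correct=5

`lane % 4`[21,1]=>1
lane 21=>21/4=5, 21 mod 4=1
i=1  r:2·1+1+0=>3  c:5
col: 1 vs 5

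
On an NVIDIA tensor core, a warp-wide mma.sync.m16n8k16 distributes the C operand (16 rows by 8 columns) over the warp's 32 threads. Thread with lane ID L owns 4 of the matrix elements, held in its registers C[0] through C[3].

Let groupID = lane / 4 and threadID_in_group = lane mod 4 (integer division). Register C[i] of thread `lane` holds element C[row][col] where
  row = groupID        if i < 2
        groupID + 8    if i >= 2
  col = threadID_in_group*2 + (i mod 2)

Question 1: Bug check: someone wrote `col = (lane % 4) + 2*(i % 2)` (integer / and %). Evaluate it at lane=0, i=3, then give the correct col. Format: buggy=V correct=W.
`(lane % 4) + 2*(i % 2)`[0,3]→2
lane 0→0/4=0, 0 mod 4=0
i=3  r:0+8→8  c:2·0+1→1
col: 2 vs 1

buggy=2 correct=1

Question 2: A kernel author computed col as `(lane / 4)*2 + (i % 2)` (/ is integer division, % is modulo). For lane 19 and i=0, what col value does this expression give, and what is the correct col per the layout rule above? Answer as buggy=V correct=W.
`(lane / 4)*2 + (i % 2)`[19,0]=>8
19: grp=4,tig=3
[0] (4+0,3*2+0) = (4,6)
col: 8 vs 6

buggy=8 correct=6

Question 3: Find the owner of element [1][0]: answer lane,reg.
r=1->g=1,rb=0  c=0->t=0,b0=0
L=1*4+0=4  i=0*2+0=0

4,0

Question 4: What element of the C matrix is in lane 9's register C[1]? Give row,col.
2,3

lane 9->9/4=2, 9 mod 4=1
i=1  r:2+0->2  c:2·1+1->3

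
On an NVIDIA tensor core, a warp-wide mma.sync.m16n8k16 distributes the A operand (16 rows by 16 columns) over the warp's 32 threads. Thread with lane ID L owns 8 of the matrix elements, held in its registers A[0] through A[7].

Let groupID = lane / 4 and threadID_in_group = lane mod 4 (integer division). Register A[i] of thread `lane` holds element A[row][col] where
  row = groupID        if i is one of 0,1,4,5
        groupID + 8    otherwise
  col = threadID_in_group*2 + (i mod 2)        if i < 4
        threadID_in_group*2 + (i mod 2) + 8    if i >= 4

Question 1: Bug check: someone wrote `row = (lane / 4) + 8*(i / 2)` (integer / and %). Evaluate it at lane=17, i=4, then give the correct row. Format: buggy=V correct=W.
`(lane / 4) + 8*(i / 2)`[17,4]->20
L=17->gid=17>>2=4, tid=17&3=1
[4]->row 4+0=4  col 1·2+0+8=10
row: 20 vs 4

buggy=20 correct=4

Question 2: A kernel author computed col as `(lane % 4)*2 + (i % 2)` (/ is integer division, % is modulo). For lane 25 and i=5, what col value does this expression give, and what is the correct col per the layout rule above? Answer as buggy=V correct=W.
buggy=3 correct=11

`(lane % 4)*2 + (i % 2)`[25,5]=>3
L=25=>grp=25>>2=6, tig=25&3=1
[5]=>row 6+0=6  col 1·2+1+8=11
col: 3 vs 11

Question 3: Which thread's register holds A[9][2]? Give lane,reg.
r:9=>grp=1,rB=1  c:2=>cB=0,tig=1,lo=0
L=1*4+1=5  i=0*4+1*2+0=2

5,2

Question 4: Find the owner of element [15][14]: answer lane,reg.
31,6

r=15->g=7,rb=1  c=14->cb=1,t=3,b0=0
L=7*4+3=31  i=1*4+1*2+0=6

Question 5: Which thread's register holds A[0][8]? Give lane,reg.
0,4

r:0=>grp=0,rB=0  c:8=>cB=1,tig=0,lo=0
L=0*4+0=0  i=1*4+0*2+0=4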